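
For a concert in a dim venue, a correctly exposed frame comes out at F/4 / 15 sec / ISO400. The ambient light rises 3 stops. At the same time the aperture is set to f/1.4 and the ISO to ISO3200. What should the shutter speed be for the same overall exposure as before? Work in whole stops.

1/30s

Scene light: 3 stops brighter.
Aperture: f/4 → f/2.8 → f/2 → f/1.4 — 3 stops larger aperture (brighter).
ISO: 400 → 800 → 1600 → 3200 — 3 stops higher (brighter).
Net so far: 9 stops brighter. Shutter speed: 15 → 8 → 4 → 2 → 1 → 1/2 → 1/4 → 1/8 → 1/15 → 1/30.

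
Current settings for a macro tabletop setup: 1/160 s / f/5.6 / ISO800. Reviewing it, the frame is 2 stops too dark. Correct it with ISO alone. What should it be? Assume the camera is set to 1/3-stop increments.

Underexposed by 2 stops → need 2 stops brighter.
ISO: 800 → 1000 → 1250 → 1600 → 2000 → 2500 → 3200.

ISO 3200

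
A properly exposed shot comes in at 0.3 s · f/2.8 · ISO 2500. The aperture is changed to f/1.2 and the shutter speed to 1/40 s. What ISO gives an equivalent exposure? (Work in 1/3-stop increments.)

Aperture: f/2.8 → f/2.5 → f/2.2 → f/2 → f/1.8 → f/1.6 → f/1.4 → f/1.2 — 2 1/3 stops larger aperture (brighter).
Shutter speed: 0.3 → 1/4 → 1/5 → 1/6 → 1/8 → 1/10 → 1/13 → 1/15 → 1/20 → 1/25 → 1/30 → 1/40 — 3 2/3 stops shorter (darker).
Net change so far: 1 1/3 stops darker. Offset with the ISO: 2500 → 3200 → 4000 → 5000 → 6400.

ISO 6400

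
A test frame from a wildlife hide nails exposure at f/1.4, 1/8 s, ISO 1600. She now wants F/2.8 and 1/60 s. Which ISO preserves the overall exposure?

ISO 51200

Aperture: f/1.4 → f/2 → f/2.8 — 2 stops narrower (darker).
Shutter speed: 1/8 → 1/15 → 1/30 → 1/60 — 3 stops faster (darker).
Net change so far: 5 stops darker. Offset with the ISO: 1600 → 3200 → 6400 → 12800 → 25600 → 51200.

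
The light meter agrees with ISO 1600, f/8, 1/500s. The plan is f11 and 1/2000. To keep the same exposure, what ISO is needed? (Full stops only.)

Aperture: f/8 → f/11 — 1 stop smaller aperture (darker).
Shutter speed: 1/500 → 1/1000 → 1/2000 — 2 stops faster (darker).
Net change so far: 3 stops darker. Offset with the ISO: 1600 → 3200 → 6400 → 12800.

ISO 12800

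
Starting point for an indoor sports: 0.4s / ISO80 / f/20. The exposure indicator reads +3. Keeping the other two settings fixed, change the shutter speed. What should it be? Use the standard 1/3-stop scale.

Overexposed by 3 stops → need 3 stops darker.
Shutter speed: 0.4 → 0.3 → 1/4 → 1/5 → 1/6 → 1/8 → 1/10 → 1/13 → 1/15 → 1/20.

1/20s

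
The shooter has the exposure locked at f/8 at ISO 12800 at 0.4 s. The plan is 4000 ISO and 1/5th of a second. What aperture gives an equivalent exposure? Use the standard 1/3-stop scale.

f/3.2

ISO: 12800 → 10000 → 8000 → 6400 → 5000 → 4000 — 1 2/3 stops lower (darker).
Shutter speed: 0.4 → 0.3 → 1/4 → 1/5 — 1 stop faster (darker).
Net change so far: 2 2/3 stops darker. Offset with the aperture: f/8 → f/7.1 → f/6.3 → f/5.6 → f/5 → f/4.5 → f/4 → f/3.5 → f/3.2.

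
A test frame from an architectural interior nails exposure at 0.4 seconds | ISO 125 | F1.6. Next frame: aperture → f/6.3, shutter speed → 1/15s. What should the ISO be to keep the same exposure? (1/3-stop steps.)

Aperture: f/1.6 → f/1.8 → f/2 → f/2.2 → f/2.5 → f/2.8 → f/3.2 → f/3.5 → f/4 → f/4.5 → f/5 → f/5.6 → f/6.3 — 4 stops narrower (darker).
Shutter speed: 0.4 → 0.3 → 1/4 → 1/5 → 1/6 → 1/8 → 1/10 → 1/13 → 1/15 — 2 2/3 stops shorter (darker).
Net change so far: 6 2/3 stops darker. Offset with the ISO: 125 → 160 → 200 → 250 → 320 → 400 → 500 → 640 → 800 → 1000 → 1250 → 1600 → 2000 → 2500 → 3200 → 4000 → 5000 → 6400 → 8000 → 10000 → 12800.

ISO 12800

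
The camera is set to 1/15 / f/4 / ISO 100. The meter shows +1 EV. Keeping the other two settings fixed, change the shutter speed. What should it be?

Overexposed by 1 stop → need 1 stop darker.
Shutter speed: 1/15 → 1/30.

1/30s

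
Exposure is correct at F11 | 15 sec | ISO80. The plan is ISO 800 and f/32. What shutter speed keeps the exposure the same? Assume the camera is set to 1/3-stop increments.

13 s

ISO: 80 → 100 → 125 → 160 → 200 → 250 → 320 → 400 → 500 → 640 → 800 — 3 1/3 stops higher (brighter).
Aperture: f/11 → f/13 → f/14 → f/16 → f/18 → f/20 → f/22 → f/25 → f/29 → f/32 — 3 stops narrower (darker).
Net change so far: 1/3 stop brighter. Offset with the shutter speed: 15 → 13.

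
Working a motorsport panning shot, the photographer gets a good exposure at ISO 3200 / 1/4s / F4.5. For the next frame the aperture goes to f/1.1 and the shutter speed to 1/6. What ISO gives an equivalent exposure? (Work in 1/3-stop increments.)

ISO 320

Aperture: f/4.5 → f/4 → f/3.5 → f/3.2 → f/2.8 → f/2.5 → f/2.2 → f/2 → f/1.8 → f/1.6 → f/1.4 → f/1.2 → f/1.1 — 4 stops wider (brighter).
Shutter speed: 1/4 → 1/5 → 1/6 — 2/3 stop faster (darker).
Net change so far: 3 1/3 stops brighter. Offset with the ISO: 3200 → 2500 → 2000 → 1600 → 1250 → 1000 → 800 → 640 → 500 → 400 → 320.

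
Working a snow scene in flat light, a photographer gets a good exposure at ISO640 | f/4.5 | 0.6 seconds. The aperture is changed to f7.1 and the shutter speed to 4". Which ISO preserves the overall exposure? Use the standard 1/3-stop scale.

Aperture: f/4.5 → f/5 → f/5.6 → f/6.3 → f/7.1 — 1 1/3 stops smaller aperture (darker).
Shutter speed: 0.6 → 0.8 → 1 → 1.3 → 1.6 → 2 → 2.5 → 3.2 → 4 — 2 2/3 stops slower (brighter).
Net change so far: 1 1/3 stops brighter. Offset with the ISO: 640 → 500 → 400 → 320 → 250.

ISO 250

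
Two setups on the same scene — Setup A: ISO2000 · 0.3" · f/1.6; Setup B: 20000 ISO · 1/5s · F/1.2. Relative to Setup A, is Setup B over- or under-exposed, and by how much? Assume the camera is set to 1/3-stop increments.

Aperture: f/1.6 → f/1.4 → f/1.2 — 2/3 stop opened up (brighter).
Shutter speed: 0.3 → 1/4 → 1/5 — 2/3 stop faster (darker).
ISO: 2000 → 2500 → 3200 → 4000 → 5000 → 6400 → 8000 → 10000 → 12800 → 16000 → 20000 — 3 1/3 stops higher (brighter).
Net: +2/3 −2/3 +3 1/3 = +3 1/3 stops.

3 1/3 stops brighter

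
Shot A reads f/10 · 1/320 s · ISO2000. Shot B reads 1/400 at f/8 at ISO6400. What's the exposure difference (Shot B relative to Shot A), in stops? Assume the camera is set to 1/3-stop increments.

2 stops brighter

Aperture: f/10 → f/9 → f/8 — 2/3 stop larger aperture (brighter).
Shutter speed: 1/320 → 1/400 — 1/3 stop shorter (darker).
ISO: 2000 → 2500 → 3200 → 4000 → 5000 → 6400 — 1 2/3 stops higher (brighter).
Net: +2/3 −1/3 +1 2/3 = +2 stops.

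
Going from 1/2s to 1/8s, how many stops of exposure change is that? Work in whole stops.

1/2 → 1/4 → 1/8 — count the steps: 2 stops.

2 stops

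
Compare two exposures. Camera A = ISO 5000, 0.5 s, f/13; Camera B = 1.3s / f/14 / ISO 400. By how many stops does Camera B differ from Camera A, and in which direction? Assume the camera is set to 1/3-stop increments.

2 2/3 stops darker

Aperture: f/13 → f/14 — 1/3 stop narrower (darker).
Shutter speed: 0.5 → 0.6 → 0.8 → 1 → 1.3 — 1 1/3 stops slower (brighter).
ISO: 5000 → 4000 → 3200 → 2500 → 2000 → 1600 → 1250 → 1000 → 800 → 640 → 500 → 400 — 3 2/3 stops lower (darker).
Net: −1/3 +1 1/3 −3 2/3 = −2 2/3 stops.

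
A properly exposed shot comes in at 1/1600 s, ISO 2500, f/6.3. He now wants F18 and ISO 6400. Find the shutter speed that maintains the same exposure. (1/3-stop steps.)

1/500s

Aperture: f/6.3 → f/7.1 → f/8 → f/9 → f/10 → f/11 → f/13 → f/14 → f/16 → f/18 — 3 stops narrower (darker).
ISO: 2500 → 3200 → 4000 → 5000 → 6400 — 1 1/3 stops higher (brighter).
Net change so far: 1 2/3 stops darker. Offset with the shutter speed: 1/1600 → 1/1250 → 1/1000 → 1/800 → 1/640 → 1/500.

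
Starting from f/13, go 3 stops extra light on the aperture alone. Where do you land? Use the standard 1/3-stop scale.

f/4.5

Aperture: f/13 → f/11 → f/10 → f/9 → f/8 → f/7.1 → f/6.3 → f/5.6 → f/5 → f/4.5 — 3 stops wider (brighter).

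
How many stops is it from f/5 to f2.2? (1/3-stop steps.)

2 1/3 stops

f/5 → f/4.5 → f/4 → f/3.5 → f/3.2 → f/2.8 → f/2.5 → f/2.2 — count the steps: 7 third-stops = 2 1/3 stops.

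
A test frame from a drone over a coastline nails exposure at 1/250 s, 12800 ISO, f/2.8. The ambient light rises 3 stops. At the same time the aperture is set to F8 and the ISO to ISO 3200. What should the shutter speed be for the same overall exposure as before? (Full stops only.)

1/60s

Scene light: 3 stops brighter.
Aperture: f/2.8 → f/4 → f/5.6 → f/8 — 3 stops smaller aperture (darker).
ISO: 12800 → 6400 → 3200 — 2 stops lower (darker).
Net so far: 2 stops darker. Shutter speed: 1/250 → 1/125 → 1/60.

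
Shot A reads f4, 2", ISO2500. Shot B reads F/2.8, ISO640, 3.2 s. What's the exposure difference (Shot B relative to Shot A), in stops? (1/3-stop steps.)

Aperture: f/4 → f/3.5 → f/3.2 → f/2.8 — 1 stop larger aperture (brighter).
Shutter speed: 2 → 2.5 → 3.2 — 2/3 stop longer (brighter).
ISO: 2500 → 2000 → 1600 → 1250 → 1000 → 800 → 640 — 2 stops dropped (darker).
Net: +1 +2/3 −2 = −1/3 stops.

1/3 stop darker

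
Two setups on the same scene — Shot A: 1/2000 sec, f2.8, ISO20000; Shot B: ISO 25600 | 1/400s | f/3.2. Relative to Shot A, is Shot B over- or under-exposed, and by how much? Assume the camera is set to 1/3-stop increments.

2 1/3 stops brighter

Aperture: f/2.8 → f/3.2 — 1/3 stop smaller aperture (darker).
Shutter speed: 1/2000 → 1/1600 → 1/1250 → 1/1000 → 1/800 → 1/640 → 1/500 → 1/400 — 2 1/3 stops longer (brighter).
ISO: 20000 → 25600 — 1/3 stop higher (brighter).
Net: −1/3 +2 1/3 +1/3 = +2 1/3 stops.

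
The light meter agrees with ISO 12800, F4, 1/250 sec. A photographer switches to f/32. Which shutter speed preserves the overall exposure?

Aperture: f/4 → f/5.6 → f/8 → f/11 → f/16 → f/22 → f/32 — 6 stops stopped down (darker).
Need 6 stops brighter from the shutter speed: 1/250 → 1/125 → 1/60 → 1/30 → 1/15 → 1/8 → 1/4.

1/4s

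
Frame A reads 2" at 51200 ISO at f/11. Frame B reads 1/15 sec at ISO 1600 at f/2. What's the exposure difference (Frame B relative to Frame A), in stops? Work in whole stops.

Aperture: f/11 → f/8 → f/5.6 → f/4 → f/2.8 → f/2 — 5 stops larger aperture (brighter).
Shutter speed: 2 → 1 → 1/2 → 1/4 → 1/8 → 1/15 — 5 stops shorter (darker).
ISO: 51200 → 25600 → 12800 → 6400 → 3200 → 1600 — 5 stops lower (darker).
Net: +5 −5 −5 = −5 stops.

5 stops darker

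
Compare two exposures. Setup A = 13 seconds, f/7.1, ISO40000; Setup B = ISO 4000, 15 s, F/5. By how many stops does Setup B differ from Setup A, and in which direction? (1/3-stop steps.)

Aperture: f/7.1 → f/6.3 → f/5.6 → f/5 — 1 stop wider (brighter).
Shutter speed: 13 → 15 — 1/3 stop slower (brighter).
ISO: 40000 → 32000 → 25600 → 20000 → 16000 → 12800 → 10000 → 8000 → 6400 → 5000 → 4000 — 3 1/3 stops lower (darker).
Net: +1 +1/3 −3 1/3 = −2 stops.

2 stops darker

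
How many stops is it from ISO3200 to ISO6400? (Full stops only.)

3200 → 6400 — count the steps: 1 stop.

1 stop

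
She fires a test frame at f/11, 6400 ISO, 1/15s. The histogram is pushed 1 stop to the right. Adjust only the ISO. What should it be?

Overexposed by 1 stop → need 1 stop darker.
ISO: 6400 → 3200.

ISO 3200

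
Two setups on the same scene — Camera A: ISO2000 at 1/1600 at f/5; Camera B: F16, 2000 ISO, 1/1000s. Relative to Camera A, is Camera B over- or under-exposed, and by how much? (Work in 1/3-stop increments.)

2 2/3 stops darker

Aperture: f/5 → f/5.6 → f/6.3 → f/7.1 → f/8 → f/9 → f/10 → f/11 → f/13 → f/14 → f/16 — 3 1/3 stops narrower (darker).
Shutter speed: 1/1600 → 1/1250 → 1/1000 — 2/3 stop slower (brighter).
ISO: unchanged.
Net: −3 1/3 +2/3 = −2 2/3 stops.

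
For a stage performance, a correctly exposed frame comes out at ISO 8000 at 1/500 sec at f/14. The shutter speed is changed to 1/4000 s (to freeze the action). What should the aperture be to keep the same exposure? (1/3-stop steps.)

f/5

Shutter speed: 1/500 → 1/640 → 1/800 → 1/1000 → 1/1250 → 1/1600 → 1/2000 → 1/2500 → 1/3200 → 1/4000 — 3 stops faster (darker).
Need 3 stops brighter from the aperture: f/14 → f/13 → f/11 → f/10 → f/9 → f/8 → f/7.1 → f/6.3 → f/5.6 → f/5.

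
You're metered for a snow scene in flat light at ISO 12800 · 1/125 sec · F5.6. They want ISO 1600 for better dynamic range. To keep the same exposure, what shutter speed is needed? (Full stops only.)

ISO: 12800 → 6400 → 3200 → 1600 — 3 stops dropped (darker).
Need 3 stops brighter from the shutter speed: 1/125 → 1/60 → 1/30 → 1/15.

1/15s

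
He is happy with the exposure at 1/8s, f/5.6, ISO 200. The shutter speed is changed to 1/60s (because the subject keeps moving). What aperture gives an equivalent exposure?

f/2

Shutter speed: 1/8 → 1/15 → 1/30 → 1/60 — 3 stops shorter (darker).
Need 3 stops brighter from the aperture: f/5.6 → f/4 → f/2.8 → f/2.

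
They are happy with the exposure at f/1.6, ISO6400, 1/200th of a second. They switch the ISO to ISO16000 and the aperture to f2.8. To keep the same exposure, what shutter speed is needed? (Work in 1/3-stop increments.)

1/160s

ISO: 6400 → 8000 → 10000 → 12800 → 16000 — 1 1/3 stops raised (brighter).
Aperture: f/1.6 → f/1.8 → f/2 → f/2.2 → f/2.5 → f/2.8 — 1 2/3 stops smaller aperture (darker).
Net change so far: 1/3 stop darker. Offset with the shutter speed: 1/200 → 1/160.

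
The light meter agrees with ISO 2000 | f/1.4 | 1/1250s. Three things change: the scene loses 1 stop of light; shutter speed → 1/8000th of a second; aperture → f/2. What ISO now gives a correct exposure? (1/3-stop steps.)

ISO 51200

Scene light: 1 stop darker.
Shutter speed: 1/1250 → 1/1600 → 1/2000 → 1/2500 → 1/3200 → 1/4000 → 1/5000 → 1/6400 → 1/8000 — 2 2/3 stops shorter (darker).
Aperture: f/1.4 → f/1.6 → f/1.8 → f/2 — 1 stop smaller aperture (darker).
Net so far: 4 2/3 stops darker. ISO: 2000 → 2500 → 3200 → 4000 → 5000 → 6400 → 8000 → 10000 → 12800 → 16000 → 20000 → 25600 → 32000 → 40000 → 51200.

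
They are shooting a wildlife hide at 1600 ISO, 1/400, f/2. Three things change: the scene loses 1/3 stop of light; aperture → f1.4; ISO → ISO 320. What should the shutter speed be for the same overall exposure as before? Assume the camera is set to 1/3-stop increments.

1/125s

Scene light: 1/3 stop darker.
Aperture: f/2 → f/1.8 → f/1.6 → f/1.4 — 1 stop opened up (brighter).
ISO: 1600 → 1250 → 1000 → 800 → 640 → 500 → 400 → 320 — 2 1/3 stops lower (darker).
Net so far: 1 2/3 stops darker. Shutter speed: 1/400 → 1/320 → 1/250 → 1/200 → 1/160 → 1/125.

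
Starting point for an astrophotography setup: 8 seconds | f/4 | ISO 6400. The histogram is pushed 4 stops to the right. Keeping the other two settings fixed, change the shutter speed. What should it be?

1/2s

Overexposed by 4 stops → need 4 stops darker.
Shutter speed: 8 → 4 → 2 → 1 → 1/2.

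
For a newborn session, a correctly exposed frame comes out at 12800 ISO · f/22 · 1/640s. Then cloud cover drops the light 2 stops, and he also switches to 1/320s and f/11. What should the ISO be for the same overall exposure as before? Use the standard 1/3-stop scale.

ISO 6400

Scene light: 2 stops darker.
Shutter speed: 1/640 → 1/500 → 1/400 → 1/320 — 1 stop slower (brighter).
Aperture: f/22 → f/20 → f/18 → f/16 → f/14 → f/13 → f/11 — 2 stops opened up (brighter).
Net so far: 1 stop brighter. ISO: 12800 → 10000 → 8000 → 6400.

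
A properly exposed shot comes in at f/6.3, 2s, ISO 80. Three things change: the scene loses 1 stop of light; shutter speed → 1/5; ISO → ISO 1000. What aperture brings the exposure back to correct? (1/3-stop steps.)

Scene light: 1 stop darker.
Shutter speed: 2 → 1.6 → 1.3 → 1 → 0.8 → 0.6 → 0.5 → 0.4 → 0.3 → 1/4 → 1/5 — 3 1/3 stops faster (darker).
ISO: 80 → 100 → 125 → 160 → 200 → 250 → 320 → 400 → 500 → 640 → 800 → 1000 — 3 2/3 stops higher (brighter).
Net so far: 2/3 stop darker. Aperture: f/6.3 → f/5.6 → f/5.

f/5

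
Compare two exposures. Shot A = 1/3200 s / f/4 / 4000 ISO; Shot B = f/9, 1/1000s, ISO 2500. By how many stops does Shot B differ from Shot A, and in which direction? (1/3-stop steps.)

Aperture: f/4 → f/4.5 → f/5 → f/5.6 → f/6.3 → f/7.1 → f/8 → f/9 — 2 1/3 stops stopped down (darker).
Shutter speed: 1/3200 → 1/2500 → 1/2000 → 1/1600 → 1/1250 → 1/1000 — 1 2/3 stops longer (brighter).
ISO: 4000 → 3200 → 2500 — 2/3 stop dropped (darker).
Net: −2 1/3 +1 2/3 −2/3 = −1 1/3 stops.

1 1/3 stops darker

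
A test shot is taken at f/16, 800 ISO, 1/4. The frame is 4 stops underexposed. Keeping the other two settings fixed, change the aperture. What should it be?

f/4

Underexposed by 4 stops → need 4 stops brighter.
Aperture: f/16 → f/11 → f/8 → f/5.6 → f/4.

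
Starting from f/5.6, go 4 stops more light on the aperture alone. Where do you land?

f/1.4

Aperture: f/5.6 → f/4 → f/2.8 → f/2 → f/1.4 — 4 stops opened up (brighter).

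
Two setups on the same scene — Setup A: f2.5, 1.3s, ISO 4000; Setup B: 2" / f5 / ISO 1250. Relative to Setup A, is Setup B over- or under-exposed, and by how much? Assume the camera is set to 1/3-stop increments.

Aperture: f/2.5 → f/2.8 → f/3.2 → f/3.5 → f/4 → f/4.5 → f/5 — 2 stops smaller aperture (darker).
Shutter speed: 1.3 → 1.6 → 2 — 2/3 stop longer (brighter).
ISO: 4000 → 3200 → 2500 → 2000 → 1600 → 1250 — 1 2/3 stops lower (darker).
Net: −2 +2/3 −1 2/3 = −3 stops.

3 stops darker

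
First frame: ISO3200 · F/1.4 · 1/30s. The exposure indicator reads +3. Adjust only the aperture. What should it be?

Overexposed by 3 stops → need 3 stops darker.
Aperture: f/1.4 → f/2 → f/2.8 → f/4.

f/4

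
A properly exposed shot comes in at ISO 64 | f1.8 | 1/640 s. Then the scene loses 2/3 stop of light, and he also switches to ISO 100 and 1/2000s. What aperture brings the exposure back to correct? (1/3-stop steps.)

f/1.0

Scene light: 2/3 stop darker.
ISO: 64 → 80 → 100 — 2/3 stop higher (brighter).
Shutter speed: 1/640 → 1/800 → 1/1000 → 1/1250 → 1/1600 → 1/2000 — 1 2/3 stops shorter (darker).
Net so far: 1 2/3 stops darker. Aperture: f/1.8 → f/1.6 → f/1.4 → f/1.2 → f/1.1 → f/1.0.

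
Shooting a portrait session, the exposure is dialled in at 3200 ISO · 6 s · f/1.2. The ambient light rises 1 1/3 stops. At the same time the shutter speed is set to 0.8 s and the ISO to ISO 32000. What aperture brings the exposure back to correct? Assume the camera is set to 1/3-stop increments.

Scene light: 1 1/3 stops brighter.
Shutter speed: 6 → 5 → 4 → 3.2 → 2.5 → 2 → 1.6 → 1.3 → 1 → 0.8 — 3 stops shorter (darker).
ISO: 3200 → 4000 → 5000 → 6400 → 8000 → 10000 → 12800 → 16000 → 20000 → 25600 → 32000 — 3 1/3 stops raised (brighter).
Net so far: 1 2/3 stops brighter. Aperture: f/1.2 → f/1.4 → f/1.6 → f/1.8 → f/2 → f/2.2.

f/2.2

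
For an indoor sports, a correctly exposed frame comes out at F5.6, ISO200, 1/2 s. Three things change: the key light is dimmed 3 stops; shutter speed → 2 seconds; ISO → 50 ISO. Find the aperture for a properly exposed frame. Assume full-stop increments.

f/2

Scene light: 3 stops darker.
Shutter speed: 1/2 → 1 → 2 — 2 stops longer (brighter).
ISO: 200 → 100 → 50 — 2 stops lower (darker).
Net so far: 3 stops darker. Aperture: f/5.6 → f/4 → f/2.8 → f/2.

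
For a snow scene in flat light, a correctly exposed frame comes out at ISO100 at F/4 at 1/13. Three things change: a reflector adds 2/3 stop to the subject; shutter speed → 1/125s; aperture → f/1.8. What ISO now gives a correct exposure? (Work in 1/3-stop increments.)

Scene light: 2/3 stop brighter.
Shutter speed: 1/13 → 1/15 → 1/20 → 1/25 → 1/30 → 1/40 → 1/50 → 1/60 → 1/80 → 1/100 → 1/125 — 3 1/3 stops shorter (darker).
Aperture: f/4 → f/3.5 → f/3.2 → f/2.8 → f/2.5 → f/2.2 → f/2 → f/1.8 — 2 1/3 stops wider (brighter).
Net so far: 1/3 stop darker. ISO: 100 → 125.

ISO 125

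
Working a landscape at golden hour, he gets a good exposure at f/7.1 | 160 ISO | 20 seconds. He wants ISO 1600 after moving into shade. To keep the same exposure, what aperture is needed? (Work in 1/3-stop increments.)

f/22

ISO: 160 → 200 → 250 → 320 → 400 → 500 → 640 → 800 → 1000 → 1250 → 1600 — 3 1/3 stops higher (brighter).
Need 3 1/3 stops darker from the aperture: f/7.1 → f/8 → f/9 → f/10 → f/11 → f/13 → f/14 → f/16 → f/18 → f/20 → f/22.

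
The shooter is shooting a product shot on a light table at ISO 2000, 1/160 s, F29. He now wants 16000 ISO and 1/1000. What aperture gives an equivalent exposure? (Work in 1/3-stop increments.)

ISO: 2000 → 2500 → 3200 → 4000 → 5000 → 6400 → 8000 → 10000 → 12800 → 16000 — 3 stops raised (brighter).
Shutter speed: 1/160 → 1/200 → 1/250 → 1/320 → 1/400 → 1/500 → 1/640 → 1/800 → 1/1000 — 2 2/3 stops faster (darker).
Net change so far: 1/3 stop brighter. Offset with the aperture: f/29 → f/32.

f/32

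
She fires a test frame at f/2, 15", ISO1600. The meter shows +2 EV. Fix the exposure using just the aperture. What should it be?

f/4

Overexposed by 2 stops → need 2 stops darker.
Aperture: f/2 → f/2.8 → f/4.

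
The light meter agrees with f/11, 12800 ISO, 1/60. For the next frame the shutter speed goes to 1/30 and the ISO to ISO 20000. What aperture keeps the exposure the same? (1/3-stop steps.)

f/20

Shutter speed: 1/60 → 1/50 → 1/40 → 1/30 — 1 stop slower (brighter).
ISO: 12800 → 16000 → 20000 — 2/3 stop higher (brighter).
Net change so far: 1 2/3 stops brighter. Offset with the aperture: f/11 → f/13 → f/14 → f/16 → f/18 → f/20.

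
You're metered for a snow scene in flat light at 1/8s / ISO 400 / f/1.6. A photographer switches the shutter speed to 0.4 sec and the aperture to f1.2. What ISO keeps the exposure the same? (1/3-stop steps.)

Shutter speed: 1/8 → 1/6 → 1/5 → 1/4 → 0.3 → 0.4 — 1 2/3 stops longer (brighter).
Aperture: f/1.6 → f/1.4 → f/1.2 — 2/3 stop larger aperture (brighter).
Net change so far: 2 1/3 stops brighter. Offset with the ISO: 400 → 320 → 250 → 200 → 160 → 125 → 100 → 80.

ISO 80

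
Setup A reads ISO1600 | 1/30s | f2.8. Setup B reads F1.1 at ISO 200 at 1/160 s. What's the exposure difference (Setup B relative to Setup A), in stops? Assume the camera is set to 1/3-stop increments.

Aperture: f/2.8 → f/2.5 → f/2.2 → f/2 → f/1.8 → f/1.6 → f/1.4 → f/1.2 → f/1.1 — 2 2/3 stops wider (brighter).
Shutter speed: 1/30 → 1/40 → 1/50 → 1/60 → 1/80 → 1/100 → 1/125 → 1/160 — 2 1/3 stops shorter (darker).
ISO: 1600 → 1250 → 1000 → 800 → 640 → 500 → 400 → 320 → 250 → 200 — 3 stops dropped (darker).
Net: +2 2/3 −2 1/3 −3 = −2 2/3 stops.

2 2/3 stops darker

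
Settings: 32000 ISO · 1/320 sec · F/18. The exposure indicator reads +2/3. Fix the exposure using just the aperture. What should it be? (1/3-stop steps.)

f/22

Overexposed by 2/3 stop → need 2/3 stop darker.
Aperture: f/18 → f/20 → f/22.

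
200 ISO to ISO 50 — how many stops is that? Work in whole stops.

2 stops

200 → 100 → 50 — count the steps: 2 stops.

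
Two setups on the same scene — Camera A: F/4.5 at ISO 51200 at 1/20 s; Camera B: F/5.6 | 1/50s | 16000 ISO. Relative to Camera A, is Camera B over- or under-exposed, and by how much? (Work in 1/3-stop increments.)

Aperture: f/4.5 → f/5 → f/5.6 — 2/3 stop stopped down (darker).
Shutter speed: 1/20 → 1/25 → 1/30 → 1/40 → 1/50 — 1 1/3 stops shorter (darker).
ISO: 51200 → 40000 → 32000 → 25600 → 20000 → 16000 — 1 2/3 stops lower (darker).
Net: −2/3 −1 1/3 −1 2/3 = −3 2/3 stops.

3 2/3 stops darker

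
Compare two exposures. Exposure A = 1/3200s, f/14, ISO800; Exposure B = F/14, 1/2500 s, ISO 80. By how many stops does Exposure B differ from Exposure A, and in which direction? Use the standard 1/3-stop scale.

3 stops darker

Aperture: unchanged.
Shutter speed: 1/3200 → 1/2500 — 1/3 stop slower (brighter).
ISO: 800 → 640 → 500 → 400 → 320 → 250 → 200 → 160 → 125 → 100 → 80 — 3 1/3 stops lower (darker).
Net: +1/3 −3 1/3 = −3 stops.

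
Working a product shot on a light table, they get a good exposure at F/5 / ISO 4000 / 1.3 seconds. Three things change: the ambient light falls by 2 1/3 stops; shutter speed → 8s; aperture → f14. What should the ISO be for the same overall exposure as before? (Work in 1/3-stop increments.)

Scene light: 2 1/3 stops darker.
Shutter speed: 1.3 → 1.6 → 2 → 2.5 → 3.2 → 4 → 5 → 6 → 8 — 2 2/3 stops slower (brighter).
Aperture: f/5 → f/5.6 → f/6.3 → f/7.1 → f/8 → f/9 → f/10 → f/11 → f/13 → f/14 — 3 stops stopped down (darker).
Net so far: 2 2/3 stops darker. ISO: 4000 → 5000 → 6400 → 8000 → 10000 → 12800 → 16000 → 20000 → 25600.

ISO 25600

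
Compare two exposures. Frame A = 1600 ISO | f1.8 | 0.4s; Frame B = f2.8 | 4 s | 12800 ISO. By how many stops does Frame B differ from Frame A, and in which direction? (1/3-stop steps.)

Aperture: f/1.8 → f/2 → f/2.2 → f/2.5 → f/2.8 — 1 1/3 stops stopped down (darker).
Shutter speed: 0.4 → 0.5 → 0.6 → 0.8 → 1 → 1.3 → 1.6 → 2 → 2.5 → 3.2 → 4 — 3 1/3 stops slower (brighter).
ISO: 1600 → 2000 → 2500 → 3200 → 4000 → 5000 → 6400 → 8000 → 10000 → 12800 — 3 stops raised (brighter).
Net: −1 1/3 +3 1/3 +3 = +5 stops.

5 stops brighter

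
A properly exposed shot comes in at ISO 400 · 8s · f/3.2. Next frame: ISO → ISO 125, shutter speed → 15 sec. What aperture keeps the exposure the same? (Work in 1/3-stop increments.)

f/2.5

ISO: 400 → 320 → 250 → 200 → 160 → 125 — 1 2/3 stops lower (darker).
Shutter speed: 8 → 10 → 13 → 15 — 1 stop longer (brighter).
Net change so far: 2/3 stop darker. Offset with the aperture: f/3.2 → f/2.8 → f/2.5.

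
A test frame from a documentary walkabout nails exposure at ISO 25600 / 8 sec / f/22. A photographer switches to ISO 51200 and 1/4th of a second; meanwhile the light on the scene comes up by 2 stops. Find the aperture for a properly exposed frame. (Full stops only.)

f/11

Scene light: 2 stops brighter.
ISO: 25600 → 51200 — 1 stop raised (brighter).
Shutter speed: 8 → 4 → 2 → 1 → 1/2 → 1/4 — 5 stops shorter (darker).
Net so far: 2 stops darker. Aperture: f/22 → f/16 → f/11.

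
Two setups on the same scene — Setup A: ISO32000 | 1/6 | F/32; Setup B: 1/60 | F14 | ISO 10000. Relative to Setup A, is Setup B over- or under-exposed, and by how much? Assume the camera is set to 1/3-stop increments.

Aperture: f/32 → f/29 → f/25 → f/22 → f/20 → f/18 → f/16 → f/14 — 2 1/3 stops opened up (brighter).
Shutter speed: 1/6 → 1/8 → 1/10 → 1/13 → 1/15 → 1/20 → 1/25 → 1/30 → 1/40 → 1/50 → 1/60 — 3 1/3 stops faster (darker).
ISO: 32000 → 25600 → 20000 → 16000 → 12800 → 10000 — 1 2/3 stops dropped (darker).
Net: +2 1/3 −3 1/3 −1 2/3 = −2 2/3 stops.

2 2/3 stops darker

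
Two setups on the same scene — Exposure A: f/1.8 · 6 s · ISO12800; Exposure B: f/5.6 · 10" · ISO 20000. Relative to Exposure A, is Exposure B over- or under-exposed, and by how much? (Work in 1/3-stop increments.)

2 stops darker

Aperture: f/1.8 → f/2 → f/2.2 → f/2.5 → f/2.8 → f/3.2 → f/3.5 → f/4 → f/4.5 → f/5 → f/5.6 — 3 1/3 stops narrower (darker).
Shutter speed: 6 → 8 → 10 — 2/3 stop slower (brighter).
ISO: 12800 → 16000 → 20000 — 2/3 stop raised (brighter).
Net: −3 1/3 +2/3 +2/3 = −2 stops.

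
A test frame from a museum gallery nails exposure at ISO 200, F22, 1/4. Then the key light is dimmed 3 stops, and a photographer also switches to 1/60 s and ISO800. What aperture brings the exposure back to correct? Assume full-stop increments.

Scene light: 3 stops darker.
Shutter speed: 1/4 → 1/8 → 1/15 → 1/30 → 1/60 — 4 stops faster (darker).
ISO: 200 → 400 → 800 — 2 stops raised (brighter).
Net so far: 5 stops darker. Aperture: f/22 → f/16 → f/11 → f/8 → f/5.6 → f/4.

f/4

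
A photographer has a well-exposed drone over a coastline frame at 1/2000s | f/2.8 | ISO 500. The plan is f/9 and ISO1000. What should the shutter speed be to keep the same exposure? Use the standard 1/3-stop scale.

1/400s

Aperture: f/2.8 → f/3.2 → f/3.5 → f/4 → f/4.5 → f/5 → f/5.6 → f/6.3 → f/7.1 → f/8 → f/9 — 3 1/3 stops narrower (darker).
ISO: 500 → 640 → 800 → 1000 — 1 stop raised (brighter).
Net change so far: 2 1/3 stops darker. Offset with the shutter speed: 1/2000 → 1/1600 → 1/1250 → 1/1000 → 1/800 → 1/640 → 1/500 → 1/400.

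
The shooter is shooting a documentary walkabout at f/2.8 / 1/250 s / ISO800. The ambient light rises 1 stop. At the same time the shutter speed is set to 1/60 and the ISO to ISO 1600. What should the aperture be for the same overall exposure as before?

Scene light: 1 stop brighter.
Shutter speed: 1/250 → 1/125 → 1/60 — 2 stops slower (brighter).
ISO: 800 → 1600 — 1 stop raised (brighter).
Net so far: 4 stops brighter. Aperture: f/2.8 → f/4 → f/5.6 → f/8 → f/11.

f/11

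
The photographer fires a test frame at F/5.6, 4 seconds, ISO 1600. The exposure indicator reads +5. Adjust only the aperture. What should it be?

Overexposed by 5 stops → need 5 stops darker.
Aperture: f/5.6 → f/8 → f/11 → f/16 → f/22 → f/32.

f/32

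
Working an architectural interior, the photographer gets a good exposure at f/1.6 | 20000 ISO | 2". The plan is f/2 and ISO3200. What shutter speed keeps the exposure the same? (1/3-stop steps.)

20 s

Aperture: f/1.6 → f/1.8 → f/2 — 2/3 stop smaller aperture (darker).
ISO: 20000 → 16000 → 12800 → 10000 → 8000 → 6400 → 5000 → 4000 → 3200 — 2 2/3 stops dropped (darker).
Net change so far: 3 1/3 stops darker. Offset with the shutter speed: 2 → 2.5 → 3.2 → 4 → 5 → 6 → 8 → 10 → 13 → 15 → 20.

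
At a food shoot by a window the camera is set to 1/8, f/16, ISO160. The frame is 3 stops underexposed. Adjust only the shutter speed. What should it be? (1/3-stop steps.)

1 s

Underexposed by 3 stops → need 3 stops brighter.
Shutter speed: 1/8 → 1/6 → 1/5 → 1/4 → 0.3 → 0.4 → 0.5 → 0.6 → 0.8 → 1.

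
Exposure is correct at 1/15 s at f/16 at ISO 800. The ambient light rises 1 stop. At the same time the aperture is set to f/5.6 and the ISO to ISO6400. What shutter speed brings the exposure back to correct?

Scene light: 1 stop brighter.
Aperture: f/16 → f/11 → f/8 → f/5.6 — 3 stops larger aperture (brighter).
ISO: 800 → 1600 → 3200 → 6400 — 3 stops higher (brighter).
Net so far: 7 stops brighter. Shutter speed: 1/15 → 1/30 → 1/60 → 1/125 → 1/250 → 1/500 → 1/1000 → 1/2000.

1/2000s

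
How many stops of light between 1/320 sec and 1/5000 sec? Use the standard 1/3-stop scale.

4 stops

1/320 → 1/400 → 1/500 → 1/640 → 1/800 → 1/1000 → 1/1250 → 1/1600 → 1/2000 → 1/2500 → 1/3200 → 1/4000 → 1/5000 — count the steps: 12 third-stops = 4 stops.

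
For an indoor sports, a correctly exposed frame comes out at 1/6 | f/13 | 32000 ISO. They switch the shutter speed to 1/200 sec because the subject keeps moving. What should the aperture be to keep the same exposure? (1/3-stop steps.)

Shutter speed: 1/6 → 1/8 → 1/10 → 1/13 → 1/15 → 1/20 → 1/25 → 1/30 → 1/40 → 1/50 → 1/60 → 1/80 → 1/100 → 1/125 → 1/160 → 1/200 — 5 stops shorter (darker).
Need 5 stops brighter from the aperture: f/13 → f/11 → f/10 → f/9 → f/8 → f/7.1 → f/6.3 → f/5.6 → f/5 → f/4.5 → f/4 → f/3.5 → f/3.2 → f/2.8 → f/2.5 → f/2.2.

f/2.2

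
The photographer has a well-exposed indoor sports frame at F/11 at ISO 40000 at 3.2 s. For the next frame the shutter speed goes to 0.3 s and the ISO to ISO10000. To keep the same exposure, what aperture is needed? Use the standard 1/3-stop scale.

f/1.8

Shutter speed: 3.2 → 2.5 → 2 → 1.6 → 1.3 → 1 → 0.8 → 0.6 → 0.5 → 0.4 → 0.3 — 3 1/3 stops shorter (darker).
ISO: 40000 → 32000 → 25600 → 20000 → 16000 → 12800 → 10000 — 2 stops dropped (darker).
Net change so far: 5 1/3 stops darker. Offset with the aperture: f/11 → f/10 → f/9 → f/8 → f/7.1 → f/6.3 → f/5.6 → f/5 → f/4.5 → f/4 → f/3.5 → f/3.2 → f/2.8 → f/2.5 → f/2.2 → f/2 → f/1.8.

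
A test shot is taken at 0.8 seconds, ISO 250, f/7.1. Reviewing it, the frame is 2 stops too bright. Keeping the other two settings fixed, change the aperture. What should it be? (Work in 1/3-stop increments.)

f/14

Overexposed by 2 stops → need 2 stops darker.
Aperture: f/7.1 → f/8 → f/9 → f/10 → f/11 → f/13 → f/14.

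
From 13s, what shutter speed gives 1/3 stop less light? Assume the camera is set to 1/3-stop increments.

Shutter speed: 13 → 10 — 1/3 stop faster (darker).

10 s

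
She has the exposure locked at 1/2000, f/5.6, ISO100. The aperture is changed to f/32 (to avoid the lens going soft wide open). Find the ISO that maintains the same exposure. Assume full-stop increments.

Aperture: f/5.6 → f/8 → f/11 → f/16 → f/22 → f/32 — 5 stops stopped down (darker).
Need 5 stops brighter from the ISO: 100 → 200 → 400 → 800 → 1600 → 3200.

ISO 3200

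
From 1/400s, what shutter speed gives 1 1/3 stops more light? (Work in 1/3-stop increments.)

Shutter speed: 1/400 → 1/320 → 1/250 → 1/200 → 1/160 — 1 1/3 stops slower (brighter).

1/160s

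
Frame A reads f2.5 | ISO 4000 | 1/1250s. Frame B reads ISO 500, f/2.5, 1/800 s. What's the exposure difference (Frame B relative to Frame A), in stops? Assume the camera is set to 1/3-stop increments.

2 1/3 stops darker

Aperture: unchanged.
Shutter speed: 1/1250 → 1/1000 → 1/800 — 2/3 stop slower (brighter).
ISO: 4000 → 3200 → 2500 → 2000 → 1600 → 1250 → 1000 → 800 → 640 → 500 — 3 stops lower (darker).
Net: +2/3 −3 = −2 1/3 stops.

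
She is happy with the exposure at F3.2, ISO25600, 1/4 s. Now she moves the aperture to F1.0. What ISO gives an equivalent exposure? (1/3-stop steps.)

ISO 2500

Aperture: f/3.2 → f/2.8 → f/2.5 → f/2.2 → f/2 → f/1.8 → f/1.6 → f/1.4 → f/1.2 → f/1.1 → f/1.0 — 3 1/3 stops larger aperture (brighter).
Need 3 1/3 stops darker from the ISO: 25600 → 20000 → 16000 → 12800 → 10000 → 8000 → 6400 → 5000 → 4000 → 3200 → 2500.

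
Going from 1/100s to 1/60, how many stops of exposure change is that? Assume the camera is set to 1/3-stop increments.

2/3 stop

1/100 → 1/80 → 1/60 — count the steps: 2 third-stops = 2/3 stop.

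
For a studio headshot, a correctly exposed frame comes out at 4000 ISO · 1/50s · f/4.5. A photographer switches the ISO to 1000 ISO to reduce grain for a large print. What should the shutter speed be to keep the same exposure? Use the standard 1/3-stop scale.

ISO: 4000 → 3200 → 2500 → 2000 → 1600 → 1250 → 1000 — 2 stops lower (darker).
Need 2 stops brighter from the shutter speed: 1/50 → 1/40 → 1/30 → 1/25 → 1/20 → 1/15 → 1/13.

1/13s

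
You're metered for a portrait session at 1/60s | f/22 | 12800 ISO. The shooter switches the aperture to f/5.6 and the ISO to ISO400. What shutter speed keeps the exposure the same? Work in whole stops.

1/30s

Aperture: f/22 → f/16 → f/11 → f/8 → f/5.6 — 4 stops wider (brighter).
ISO: 12800 → 6400 → 3200 → 1600 → 800 → 400 — 5 stops lower (darker).
Net change so far: 1 stop darker. Offset with the shutter speed: 1/60 → 1/30.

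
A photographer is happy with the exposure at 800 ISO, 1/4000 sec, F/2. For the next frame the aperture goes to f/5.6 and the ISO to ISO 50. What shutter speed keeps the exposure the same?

Aperture: f/2 → f/2.8 → f/4 → f/5.6 — 3 stops narrower (darker).
ISO: 800 → 400 → 200 → 100 → 50 — 4 stops dropped (darker).
Net change so far: 7 stops darker. Offset with the shutter speed: 1/4000 → 1/2000 → 1/1000 → 1/500 → 1/250 → 1/125 → 1/60 → 1/30.

1/30s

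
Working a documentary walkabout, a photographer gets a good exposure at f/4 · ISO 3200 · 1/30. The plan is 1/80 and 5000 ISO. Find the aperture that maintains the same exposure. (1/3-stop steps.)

f/3.2

Shutter speed: 1/30 → 1/40 → 1/50 → 1/60 → 1/80 — 1 1/3 stops shorter (darker).
ISO: 3200 → 4000 → 5000 — 2/3 stop higher (brighter).
Net change so far: 2/3 stop darker. Offset with the aperture: f/4 → f/3.5 → f/3.2.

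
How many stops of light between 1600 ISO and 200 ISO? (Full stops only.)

3 stops

1600 → 800 → 400 → 200 — count the steps: 3 stops.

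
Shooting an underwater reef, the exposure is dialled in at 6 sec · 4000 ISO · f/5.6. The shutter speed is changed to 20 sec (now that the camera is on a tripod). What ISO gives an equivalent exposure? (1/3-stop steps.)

ISO 1250

Shutter speed: 6 → 8 → 10 → 13 → 15 → 20 — 1 2/3 stops longer (brighter).
Need 1 2/3 stops darker from the ISO: 4000 → 3200 → 2500 → 2000 → 1600 → 1250.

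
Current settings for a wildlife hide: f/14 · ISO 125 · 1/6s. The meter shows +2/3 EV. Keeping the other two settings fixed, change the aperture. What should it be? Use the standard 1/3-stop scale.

Overexposed by 2/3 stop → need 2/3 stop darker.
Aperture: f/14 → f/16 → f/18.

f/18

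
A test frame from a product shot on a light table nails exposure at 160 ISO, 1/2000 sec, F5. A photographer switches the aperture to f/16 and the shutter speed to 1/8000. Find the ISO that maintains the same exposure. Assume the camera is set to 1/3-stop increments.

Aperture: f/5 → f/5.6 → f/6.3 → f/7.1 → f/8 → f/9 → f/10 → f/11 → f/13 → f/14 → f/16 — 3 1/3 stops stopped down (darker).
Shutter speed: 1/2000 → 1/2500 → 1/3200 → 1/4000 → 1/5000 → 1/6400 → 1/8000 — 2 stops faster (darker).
Net change so far: 5 1/3 stops darker. Offset with the ISO: 160 → 200 → 250 → 320 → 400 → 500 → 640 → 800 → 1000 → 1250 → 1600 → 2000 → 2500 → 3200 → 4000 → 5000 → 6400.

ISO 6400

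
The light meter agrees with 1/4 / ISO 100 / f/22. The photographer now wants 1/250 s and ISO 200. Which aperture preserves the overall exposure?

Shutter speed: 1/4 → 1/8 → 1/15 → 1/30 → 1/60 → 1/125 → 1/250 — 6 stops shorter (darker).
ISO: 100 → 200 — 1 stop raised (brighter).
Net change so far: 5 stops darker. Offset with the aperture: f/22 → f/16 → f/11 → f/8 → f/5.6 → f/4.

f/4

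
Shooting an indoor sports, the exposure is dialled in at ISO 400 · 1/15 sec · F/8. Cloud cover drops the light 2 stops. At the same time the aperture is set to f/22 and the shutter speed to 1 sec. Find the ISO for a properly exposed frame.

ISO 800

Scene light: 2 stops darker.
Aperture: f/8 → f/11 → f/16 → f/22 — 3 stops smaller aperture (darker).
Shutter speed: 1/15 → 1/8 → 1/4 → 1/2 → 1 — 4 stops longer (brighter).
Net so far: 1 stop darker. ISO: 400 → 800.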